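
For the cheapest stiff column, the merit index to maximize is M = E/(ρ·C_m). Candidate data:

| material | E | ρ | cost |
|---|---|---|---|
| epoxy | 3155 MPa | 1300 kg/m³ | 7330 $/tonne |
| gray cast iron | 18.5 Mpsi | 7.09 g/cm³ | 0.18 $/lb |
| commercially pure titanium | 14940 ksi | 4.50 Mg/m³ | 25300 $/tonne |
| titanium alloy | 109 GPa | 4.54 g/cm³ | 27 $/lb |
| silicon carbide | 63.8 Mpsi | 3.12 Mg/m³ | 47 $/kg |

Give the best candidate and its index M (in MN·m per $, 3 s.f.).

gray cast iron, M = 45.3 MN·m per $

In SI units:
  epoxy: E = 3.155 GPa, ρ = 1300 kg/m³, cost = 7.330 $/kg
  gray cast iron: E = 127.6 GPa, ρ = 7090 kg/m³, cost = 0.3968 $/kg
  commercially pure titanium: E = 103.0 GPa, ρ = 4500 kg/m³, cost = 25.30 $/kg
  titanium alloy: E = 109.0 GPa, ρ = 4540 kg/m³, cost = 59.52 $/kg
  silicon carbide: E = 439.9 GPa, ρ = 3120 kg/m³, cost = 47.00 $/kg
  gray cast iron: M = 45.3 MN·m per $
  silicon carbide: M = 3.00 MN·m per $
  commercially pure titanium: M = 0.905 MN·m per $
  titanium alloy: M = 0.403 MN·m per $
  epoxy: M = 0.331 MN·m per $
Highest index: gray cast iron.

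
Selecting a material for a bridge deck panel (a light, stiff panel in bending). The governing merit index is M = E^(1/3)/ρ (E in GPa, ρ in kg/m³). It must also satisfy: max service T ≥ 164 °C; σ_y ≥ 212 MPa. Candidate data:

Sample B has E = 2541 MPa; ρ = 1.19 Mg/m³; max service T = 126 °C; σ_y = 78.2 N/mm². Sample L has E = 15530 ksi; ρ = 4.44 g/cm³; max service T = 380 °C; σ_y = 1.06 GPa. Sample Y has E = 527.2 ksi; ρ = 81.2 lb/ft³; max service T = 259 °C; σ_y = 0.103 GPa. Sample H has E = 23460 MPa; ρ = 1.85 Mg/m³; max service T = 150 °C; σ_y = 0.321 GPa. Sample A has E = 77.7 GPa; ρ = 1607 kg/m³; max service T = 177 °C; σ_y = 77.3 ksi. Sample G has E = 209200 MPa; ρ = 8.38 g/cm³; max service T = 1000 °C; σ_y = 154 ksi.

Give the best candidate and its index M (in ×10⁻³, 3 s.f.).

Screen on constraints: max service T ≥ 164 °C; σ_y ≥ 212 MPa. Survivors: sample L, sample A, sample G.
Putting every candidate on a common basis:
  sample L: E = 107.1 GPa, ρ = 4440 kg/m³
  sample A: E = 77.70 GPa, ρ = 1607 kg/m³
  sample G: E = 209.2 GPa, ρ = 8380 kg/m³
  sample A: M = 2.66×10⁻³
  sample L: M = 1.07×10⁻³
  sample G: M = 0.708×10⁻³
Sample A has the largest M.

sample A, M = 2.66×10⁻³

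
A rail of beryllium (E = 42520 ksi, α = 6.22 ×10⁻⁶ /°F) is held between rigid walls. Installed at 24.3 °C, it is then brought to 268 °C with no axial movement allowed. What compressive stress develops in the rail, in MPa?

800 MPa

E = 42520 ksi = 293.2 GPa.
α = 6.22×10⁻⁶/°F × 9/5 = 11.2×10⁻⁶/K.
ΔT = 243.7 K. Constrained thermal stress σ = E·α·ΔT = 293.2×10³ MPa × 11.2×10⁻⁶ × 243.7 = 800 MPa (compressive).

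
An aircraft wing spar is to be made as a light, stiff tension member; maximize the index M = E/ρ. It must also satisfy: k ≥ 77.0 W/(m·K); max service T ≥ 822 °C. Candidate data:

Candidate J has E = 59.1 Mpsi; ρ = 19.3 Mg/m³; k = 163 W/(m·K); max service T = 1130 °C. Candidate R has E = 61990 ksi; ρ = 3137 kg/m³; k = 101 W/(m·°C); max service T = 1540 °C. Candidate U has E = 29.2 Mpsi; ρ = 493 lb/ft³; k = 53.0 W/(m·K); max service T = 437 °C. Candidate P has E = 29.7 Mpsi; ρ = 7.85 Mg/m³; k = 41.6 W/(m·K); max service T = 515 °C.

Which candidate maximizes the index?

Screen on constraints: k ≥ 77.0 W/(m·K); max service T ≥ 822 °C. Survivors: candidate J, candidate R.
Convert each candidate to consistent units, then evaluate M:
  candidate J: E = 407.5 GPa, ρ = 19300 kg/m³
  candidate R: E = 427.4 GPa, ρ = 3137 kg/m³
  candidate R: M = 136 MN·m/kg
  candidate J: M = 21.1 MN·m/kg
The maximum is for candidate R.

candidate R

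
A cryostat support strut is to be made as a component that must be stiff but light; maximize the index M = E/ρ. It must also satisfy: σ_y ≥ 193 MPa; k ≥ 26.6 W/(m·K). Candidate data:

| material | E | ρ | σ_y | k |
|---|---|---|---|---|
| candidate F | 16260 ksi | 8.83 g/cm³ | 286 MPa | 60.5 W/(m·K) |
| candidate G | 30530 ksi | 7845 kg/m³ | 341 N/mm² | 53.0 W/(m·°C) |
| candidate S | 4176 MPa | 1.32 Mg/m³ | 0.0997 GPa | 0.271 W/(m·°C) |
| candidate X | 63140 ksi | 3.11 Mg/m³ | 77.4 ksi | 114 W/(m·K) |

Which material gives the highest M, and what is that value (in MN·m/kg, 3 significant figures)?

Screen on constraints: σ_y ≥ 193 MPa; k ≥ 26.6 W/(m·K). Survivors: candidate F, candidate G, candidate X.
Convert each candidate to consistent units, then evaluate M:
  candidate F: E = 112.1 GPa, ρ = 8830 kg/m³
  candidate G: E = 210.5 GPa, ρ = 7845 kg/m³
  candidate X: E = 435.3 GPa, ρ = 3110 kg/m³
  candidate X: M = 140 MN·m/kg
  candidate G: M = 26.8 MN·m/kg
  candidate F: M = 12.7 MN·m/kg
Highest index: candidate X.

candidate X, M = 140 MN·m/kg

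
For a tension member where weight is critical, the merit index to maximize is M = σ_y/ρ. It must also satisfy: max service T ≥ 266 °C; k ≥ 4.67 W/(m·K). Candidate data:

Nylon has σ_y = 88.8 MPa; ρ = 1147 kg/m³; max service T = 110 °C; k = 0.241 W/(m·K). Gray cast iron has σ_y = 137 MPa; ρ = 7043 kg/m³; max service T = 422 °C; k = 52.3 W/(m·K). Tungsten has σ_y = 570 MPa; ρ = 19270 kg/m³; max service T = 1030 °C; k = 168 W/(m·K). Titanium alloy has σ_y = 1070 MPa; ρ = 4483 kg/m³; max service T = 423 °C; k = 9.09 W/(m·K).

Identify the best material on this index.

Screen on constraints: max service T ≥ 266 °C; k ≥ 4.67 W/(m·K). Survivors: gray cast iron, tungsten, titanium alloy.
Evaluate M for each candidate:
  titanium alloy: M = 239 kN·m/kg
  tungsten: M = 29.6 kN·m/kg
  gray cast iron: M = 19.5 kN·m/kg
Titanium alloy ranks first.

titanium alloy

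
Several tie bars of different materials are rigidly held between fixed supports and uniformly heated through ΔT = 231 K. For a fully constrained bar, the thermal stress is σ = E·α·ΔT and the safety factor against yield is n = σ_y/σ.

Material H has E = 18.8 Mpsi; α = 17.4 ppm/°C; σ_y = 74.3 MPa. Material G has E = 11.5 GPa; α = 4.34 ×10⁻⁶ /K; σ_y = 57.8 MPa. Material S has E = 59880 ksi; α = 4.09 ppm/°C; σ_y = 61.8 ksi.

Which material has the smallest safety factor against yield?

material H

With everything in SI (GPa, ×10⁻⁶/K, MPa):
  material H: E = 129.6, α = 17.4, σ_y = 74.30 → σ = 521 MPa, n = 0.143
  material G: E = 11.50, α = 4.34, σ_y = 57.80 → σ = 11.5 MPa, n = 5.01
  material S: E = 412.9, α = 4.09, σ_y = 426.1 → σ = 390 MPa, n = 1.09
Material H has the lowest safety factor, n = 0.143.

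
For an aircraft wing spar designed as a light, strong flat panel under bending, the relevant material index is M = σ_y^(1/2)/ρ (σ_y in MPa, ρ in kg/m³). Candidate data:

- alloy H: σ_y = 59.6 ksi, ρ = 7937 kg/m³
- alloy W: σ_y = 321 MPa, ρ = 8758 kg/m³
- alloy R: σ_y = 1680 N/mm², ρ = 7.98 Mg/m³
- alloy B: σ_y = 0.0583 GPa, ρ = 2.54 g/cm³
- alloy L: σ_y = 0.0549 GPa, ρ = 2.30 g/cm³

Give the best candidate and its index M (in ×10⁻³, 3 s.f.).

alloy R, M = 5.14×10⁻³

Normalizing units and computing the index:
  alloy H: σ_y = 410.9 MPa, ρ = 7937 kg/m³
  alloy W: σ_y = 321.0 MPa, ρ = 8758 kg/m³
  alloy R: σ_y = 1680 MPa, ρ = 7980 kg/m³
  alloy B: σ_y = 58.30 MPa, ρ = 2540 kg/m³
  alloy L: σ_y = 54.90 MPa, ρ = 2300 kg/m³
  alloy R: M = 5.14×10⁻³
  alloy L: M = 3.22×10⁻³
  alloy B: M = 3.01×10⁻³
  alloy H: M = 2.55×10⁻³
  alloy W: M = 2.05×10⁻³
The maximum is for alloy R.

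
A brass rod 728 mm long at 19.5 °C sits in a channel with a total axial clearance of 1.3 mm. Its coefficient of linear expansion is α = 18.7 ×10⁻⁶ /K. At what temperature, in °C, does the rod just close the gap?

α·L₀·ΔT = 1.3 mm ⇒ ΔT = 1.3 / (18.7×10⁻⁶ × 728.0) = 95.49 K.
T = 19.5 + 95.49 = 115.0 °C.

115 °C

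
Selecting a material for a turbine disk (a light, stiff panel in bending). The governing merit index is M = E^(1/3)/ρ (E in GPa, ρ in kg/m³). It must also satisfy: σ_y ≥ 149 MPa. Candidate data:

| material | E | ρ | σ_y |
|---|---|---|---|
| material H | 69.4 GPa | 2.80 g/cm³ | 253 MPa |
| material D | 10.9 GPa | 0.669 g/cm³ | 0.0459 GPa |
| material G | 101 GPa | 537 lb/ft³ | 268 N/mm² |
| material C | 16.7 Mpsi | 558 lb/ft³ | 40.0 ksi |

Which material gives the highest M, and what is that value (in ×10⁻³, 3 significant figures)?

Screen on constraints: σ_y ≥ 149 MPa. Survivors: material H, material G, material C.
Putting every candidate on a common basis:
  material H: E = 69.40 GPa, ρ = 2800 kg/m³
  material G: E = 101.0 GPa, ρ = 8602 kg/m³
  material C: E = 115.1 GPa, ρ = 8938 kg/m³
  material H: M = 1.47×10⁻³
  material C: M = 0.544×10⁻³
  material G: M = 0.541×10⁻³
The maximum is for material H.

material H, M = 1.47×10⁻³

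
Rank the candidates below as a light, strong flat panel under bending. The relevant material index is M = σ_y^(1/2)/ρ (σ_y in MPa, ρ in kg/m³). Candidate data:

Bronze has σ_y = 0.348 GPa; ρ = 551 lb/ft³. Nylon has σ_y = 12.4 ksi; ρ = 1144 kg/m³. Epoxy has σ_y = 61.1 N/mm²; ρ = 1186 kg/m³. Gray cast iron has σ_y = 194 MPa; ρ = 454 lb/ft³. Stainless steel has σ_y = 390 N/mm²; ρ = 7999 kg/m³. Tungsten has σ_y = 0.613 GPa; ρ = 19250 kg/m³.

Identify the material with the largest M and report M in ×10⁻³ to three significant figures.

After converting to SI:
  bronze: σ_y = 348.0 MPa, ρ = 8826 kg/m³
  nylon: σ_y = 85.50 MPa, ρ = 1144 kg/m³
  epoxy: σ_y = 61.10 MPa, ρ = 1186 kg/m³
  gray cast iron: σ_y = 194.0 MPa, ρ = 7272 kg/m³
  stainless steel: σ_y = 390.0 MPa, ρ = 7999 kg/m³
  tungsten: σ_y = 613.0 MPa, ρ = 19250 kg/m³
  nylon: M = 8.08×10⁻³
  epoxy: M = 6.59×10⁻³
  stainless steel: M = 2.47×10⁻³
  bronze: M = 2.11×10⁻³
  gray cast iron: M = 1.92×10⁻³
  tungsten: M = 1.29×10⁻³
The maximum is for nylon.

nylon, M = 8.08×10⁻³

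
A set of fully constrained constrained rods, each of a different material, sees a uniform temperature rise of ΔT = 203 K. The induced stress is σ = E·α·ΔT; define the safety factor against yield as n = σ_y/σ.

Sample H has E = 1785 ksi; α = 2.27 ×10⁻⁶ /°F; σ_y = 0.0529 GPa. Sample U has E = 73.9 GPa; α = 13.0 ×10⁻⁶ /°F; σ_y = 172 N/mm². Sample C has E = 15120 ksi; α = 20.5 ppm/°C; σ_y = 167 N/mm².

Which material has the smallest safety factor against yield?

With everything in SI (GPa, ×10⁻⁶/K, MPa):
  sample H: E = 12.31, α = 4.09, σ_y = 52.90 → σ = 10.2 MPa, n = 5.18
  sample U: E = 73.90, α = 23.4, σ_y = 172.0 → σ = 351 MPa, n = 0.490
  sample C: E = 104.2, α = 20.5, σ_y = 167.0 → σ = 434 MPa, n = 0.385
Sample C has the lowest safety factor, n = 0.385.

sample C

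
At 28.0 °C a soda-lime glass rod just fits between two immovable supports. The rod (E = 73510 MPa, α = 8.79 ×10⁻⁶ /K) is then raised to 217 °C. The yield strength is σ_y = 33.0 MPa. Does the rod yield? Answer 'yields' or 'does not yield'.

E = 73510 MPa = 73.51 GPa.
ΔT = 189.0 K. Constrained thermal stress σ = E·α·ΔT = 73.51×10³ MPa × 8.79×10⁻⁶ × 189.0 = 122 MPa (compressive).
Compare to σ_y = 33.0 MPa: σ ≥ σ_y, so it yields.

yields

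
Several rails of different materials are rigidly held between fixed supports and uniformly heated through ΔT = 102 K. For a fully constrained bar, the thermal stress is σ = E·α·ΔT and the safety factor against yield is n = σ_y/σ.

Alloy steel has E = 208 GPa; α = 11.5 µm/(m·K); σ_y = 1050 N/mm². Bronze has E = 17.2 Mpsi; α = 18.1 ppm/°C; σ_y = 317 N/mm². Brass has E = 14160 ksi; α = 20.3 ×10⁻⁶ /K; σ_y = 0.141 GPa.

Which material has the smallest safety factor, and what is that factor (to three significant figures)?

brass, n = 0.697

In consistent units (E in GPa, α in ×10⁻⁶/K, σ_y in MPa):
  alloy steel: E = 208.0, α = 11.5, σ_y = 1050 → σ = 244 MPa, n = 4.30
  bronze: E = 118.6, α = 18.1, σ_y = 317.0 → σ = 219 MPa, n = 1.45
  brass: E = 97.63, α = 20.3, σ_y = 141.0 → σ = 202 MPa, n = 0.697
Brass has the lowest safety factor, n = 0.697.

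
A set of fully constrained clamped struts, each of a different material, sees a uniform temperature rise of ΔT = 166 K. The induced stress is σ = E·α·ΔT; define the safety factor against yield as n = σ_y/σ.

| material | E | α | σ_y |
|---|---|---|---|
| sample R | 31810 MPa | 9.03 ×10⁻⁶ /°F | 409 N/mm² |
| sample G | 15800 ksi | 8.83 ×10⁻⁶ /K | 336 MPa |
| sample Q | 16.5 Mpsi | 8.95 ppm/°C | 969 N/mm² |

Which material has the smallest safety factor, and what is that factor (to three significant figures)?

Converting E to GPa, α to ×10⁻⁶/K, σ_y to MPa, then σ and n for each:
  sample R: E = 31.81, α = 16.3, σ_y = 409.0 → σ = 85.8 MPa, n = 4.77
  sample G: E = 108.9, α = 8.83, σ_y = 336.0 → σ = 160 MPa, n = 2.10
  sample Q: E = 113.8, α = 8.95, σ_y = 969.0 → σ = 169 MPa, n = 5.73
Sample G has the lowest safety factor, n = 2.10.

sample G, n = 2.10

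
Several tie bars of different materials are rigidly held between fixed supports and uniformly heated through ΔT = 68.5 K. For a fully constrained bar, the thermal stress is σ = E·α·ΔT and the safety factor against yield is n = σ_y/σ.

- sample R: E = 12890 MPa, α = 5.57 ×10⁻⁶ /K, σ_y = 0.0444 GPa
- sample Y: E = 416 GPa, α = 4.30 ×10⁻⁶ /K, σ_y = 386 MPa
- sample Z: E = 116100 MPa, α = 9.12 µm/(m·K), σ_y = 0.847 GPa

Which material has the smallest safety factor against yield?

Per material, after unit conversion:
  sample R: E = 12.89, α = 5.57, σ_y = 44.40 → σ = 4.92 MPa, n = 9.03
  sample Y: E = 416.0, α = 4.30, σ_y = 386.0 → σ = 123 MPa, n = 3.15
  sample Z: E = 116.1, α = 9.12, σ_y = 847.0 → σ = 72.5 MPa, n = 11.7
Sample Y has the lowest safety factor, n = 3.15.

sample Y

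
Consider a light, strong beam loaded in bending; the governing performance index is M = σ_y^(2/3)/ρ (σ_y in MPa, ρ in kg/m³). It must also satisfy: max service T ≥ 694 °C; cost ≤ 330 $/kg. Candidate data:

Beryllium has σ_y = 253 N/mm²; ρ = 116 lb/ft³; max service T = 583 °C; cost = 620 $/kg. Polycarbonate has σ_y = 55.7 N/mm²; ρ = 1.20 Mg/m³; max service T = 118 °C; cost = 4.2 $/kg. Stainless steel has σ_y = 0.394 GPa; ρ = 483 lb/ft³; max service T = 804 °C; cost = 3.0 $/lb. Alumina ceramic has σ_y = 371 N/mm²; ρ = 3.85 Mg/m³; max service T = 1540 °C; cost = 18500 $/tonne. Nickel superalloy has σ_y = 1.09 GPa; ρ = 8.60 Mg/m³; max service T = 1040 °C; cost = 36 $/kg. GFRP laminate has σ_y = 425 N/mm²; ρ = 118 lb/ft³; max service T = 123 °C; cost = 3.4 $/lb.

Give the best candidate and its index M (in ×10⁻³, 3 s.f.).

Screen on constraints: max service T ≥ 694 °C; cost ≤ 330 $/kg. Survivors: stainless steel, alumina ceramic, nickel superalloy.
After converting to SI:
  stainless steel: σ_y = 394.0 MPa, ρ = 7737 kg/m³
  alumina ceramic: σ_y = 371.0 MPa, ρ = 3850 kg/m³
  nickel superalloy: σ_y = 1090 MPa, ρ = 8600 kg/m³
  alumina ceramic: M = 13.4×10⁻³
  nickel superalloy: M = 12.3×10⁻³
  stainless steel: M = 6.95×10⁻³
Highest index: alumina ceramic.

alumina ceramic, M = 13.4×10⁻³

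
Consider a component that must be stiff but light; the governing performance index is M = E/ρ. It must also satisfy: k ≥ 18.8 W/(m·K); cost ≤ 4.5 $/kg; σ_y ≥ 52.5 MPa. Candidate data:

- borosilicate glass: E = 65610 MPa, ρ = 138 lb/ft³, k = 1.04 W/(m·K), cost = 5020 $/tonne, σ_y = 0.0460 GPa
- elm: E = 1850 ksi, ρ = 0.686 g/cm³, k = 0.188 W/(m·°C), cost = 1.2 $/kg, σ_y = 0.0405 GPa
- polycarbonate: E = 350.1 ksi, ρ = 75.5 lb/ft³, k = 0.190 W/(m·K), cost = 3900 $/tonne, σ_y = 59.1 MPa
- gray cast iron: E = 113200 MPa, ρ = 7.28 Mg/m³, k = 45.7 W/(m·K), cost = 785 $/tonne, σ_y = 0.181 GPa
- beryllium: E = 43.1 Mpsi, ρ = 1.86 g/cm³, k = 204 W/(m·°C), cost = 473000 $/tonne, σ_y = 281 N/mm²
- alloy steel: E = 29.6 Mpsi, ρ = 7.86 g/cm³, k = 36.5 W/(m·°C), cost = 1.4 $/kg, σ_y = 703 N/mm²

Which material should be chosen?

Screen on constraints: k ≥ 18.8 W/(m·K); cost ≤ 4.5 $/kg; σ_y ≥ 52.5 MPa. Survivors: gray cast iron, alloy steel.
In SI units:
  gray cast iron: E = 113.2 GPa, ρ = 7280 kg/m³
  alloy steel: E = 204.1 GPa, ρ = 7860 kg/m³
  alloy steel: M = 26.0 MN·m/kg
  gray cast iron: M = 15.5 MN·m/kg
The maximum is for alloy steel.

alloy steel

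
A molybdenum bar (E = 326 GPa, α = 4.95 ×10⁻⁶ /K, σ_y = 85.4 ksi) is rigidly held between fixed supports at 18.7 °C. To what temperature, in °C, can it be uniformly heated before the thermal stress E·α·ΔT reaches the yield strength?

384 °C

σ_y = 85.4 ksi = 588.8 MPa.
E·α·ΔT = 588.8 MPa ⇒ ΔT = 588.8 / (326.0×10³ × 4.95×10⁻⁶) = 364.9 K.
T = 18.7 + 364.9 = 383.6 °C.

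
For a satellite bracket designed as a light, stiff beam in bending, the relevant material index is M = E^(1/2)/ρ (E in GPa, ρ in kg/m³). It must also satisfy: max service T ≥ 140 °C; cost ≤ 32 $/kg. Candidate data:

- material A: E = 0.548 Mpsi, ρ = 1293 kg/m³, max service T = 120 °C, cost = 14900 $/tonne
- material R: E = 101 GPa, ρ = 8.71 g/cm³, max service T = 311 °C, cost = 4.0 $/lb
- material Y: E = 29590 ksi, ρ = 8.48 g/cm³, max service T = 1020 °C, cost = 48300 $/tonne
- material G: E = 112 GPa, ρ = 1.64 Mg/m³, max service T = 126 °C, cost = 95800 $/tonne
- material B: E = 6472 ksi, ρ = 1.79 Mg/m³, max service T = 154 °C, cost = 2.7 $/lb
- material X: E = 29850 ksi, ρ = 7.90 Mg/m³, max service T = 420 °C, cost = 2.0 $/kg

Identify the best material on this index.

material B

Screen on constraints: max service T ≥ 140 °C; cost ≤ 32 $/kg. Survivors: material R, material B, material X.
After converting to SI:
  material R: E = 101.0 GPa, ρ = 8710 kg/m³
  material B: E = 44.62 GPa, ρ = 1790 kg/m³
  material X: E = 205.8 GPa, ρ = 7900 kg/m³
  material B: M = 3.73×10⁻³
  material X: M = 1.82×10⁻³
  material R: M = 1.15×10⁻³
Material B ranks first.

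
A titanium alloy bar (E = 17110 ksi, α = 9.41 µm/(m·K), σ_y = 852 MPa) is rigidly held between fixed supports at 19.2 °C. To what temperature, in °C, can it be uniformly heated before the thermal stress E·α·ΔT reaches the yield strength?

787 °C

E = 17110 ksi = 118.0 GPa.
E·α·ΔT = 852.0 MPa ⇒ ΔT = 852.0 / (118.0×10³ × 9.41×10⁻⁶) = 767.5 K.
T = 19.2 + 767.5 = 786.7 °C.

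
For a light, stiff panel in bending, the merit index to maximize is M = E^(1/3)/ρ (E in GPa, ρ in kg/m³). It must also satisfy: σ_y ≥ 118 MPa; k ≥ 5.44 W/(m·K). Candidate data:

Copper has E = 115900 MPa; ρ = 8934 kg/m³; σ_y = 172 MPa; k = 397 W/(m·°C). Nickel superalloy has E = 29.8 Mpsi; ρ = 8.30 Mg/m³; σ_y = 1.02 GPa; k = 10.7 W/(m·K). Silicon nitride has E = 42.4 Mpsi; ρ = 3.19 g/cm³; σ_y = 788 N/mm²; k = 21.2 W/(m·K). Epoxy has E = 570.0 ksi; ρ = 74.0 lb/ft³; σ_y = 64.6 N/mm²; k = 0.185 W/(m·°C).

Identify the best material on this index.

silicon nitride

Screen on constraints: σ_y ≥ 118 MPa; k ≥ 5.44 W/(m·K). Survivors: copper, nickel superalloy, silicon nitride.
Putting every candidate on a common basis:
  copper: E = 115.9 GPa, ρ = 8934 kg/m³
  nickel superalloy: E = 205.5 GPa, ρ = 8300 kg/m³
  silicon nitride: E = 292.3 GPa, ρ = 3190 kg/m³
  silicon nitride: M = 2.08×10⁻³
  nickel superalloy: M = 0.711×10⁻³
  copper: M = 0.546×10⁻³
The maximum is for silicon nitride.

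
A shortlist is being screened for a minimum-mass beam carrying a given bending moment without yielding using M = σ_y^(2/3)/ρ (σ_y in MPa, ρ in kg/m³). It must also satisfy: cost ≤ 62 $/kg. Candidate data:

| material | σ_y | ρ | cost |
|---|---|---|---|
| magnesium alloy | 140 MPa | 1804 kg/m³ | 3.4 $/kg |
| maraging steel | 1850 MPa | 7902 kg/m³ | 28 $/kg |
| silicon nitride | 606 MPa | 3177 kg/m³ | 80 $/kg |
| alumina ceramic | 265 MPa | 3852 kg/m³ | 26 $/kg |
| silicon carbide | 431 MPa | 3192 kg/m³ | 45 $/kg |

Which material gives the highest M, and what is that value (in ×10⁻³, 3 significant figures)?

maraging steel, M = 19.1×10⁻³

Screen on constraints: cost ≤ 62 $/kg. Survivors: magnesium alloy, maraging steel, alumina ceramic, silicon carbide.
Evaluate M for each candidate:
  maraging steel: M = 19.1×10⁻³
  silicon carbide: M = 17.9×10⁻³
  magnesium alloy: M = 14.9×10⁻³
  alumina ceramic: M = 10.7×10⁻³
Highest index: maraging steel.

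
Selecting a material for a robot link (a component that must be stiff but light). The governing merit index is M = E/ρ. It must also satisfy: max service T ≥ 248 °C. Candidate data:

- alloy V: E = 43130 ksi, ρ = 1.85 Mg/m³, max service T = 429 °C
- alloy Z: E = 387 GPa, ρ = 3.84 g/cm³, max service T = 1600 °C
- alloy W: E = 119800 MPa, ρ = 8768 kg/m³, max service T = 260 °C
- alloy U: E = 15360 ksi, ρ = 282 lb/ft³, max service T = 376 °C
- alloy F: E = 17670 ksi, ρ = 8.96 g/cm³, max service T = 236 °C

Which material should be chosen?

alloy V

Screen on constraints: max service T ≥ 248 °C. Survivors: alloy V, alloy Z, alloy W, alloy U.
In SI units:
  alloy V: E = 297.4 GPa, ρ = 1850 kg/m³
  alloy Z: E = 387.0 GPa, ρ = 3840 kg/m³
  alloy W: E = 119.8 GPa, ρ = 8768 kg/m³
  alloy U: E = 105.9 GPa, ρ = 4517 kg/m³
  alloy V: M = 161 MN·m/kg
  alloy Z: M = 101 MN·m/kg
  alloy U: M = 23.4 MN·m/kg
  alloy W: M = 13.7 MN·m/kg
Alloy V ranks first.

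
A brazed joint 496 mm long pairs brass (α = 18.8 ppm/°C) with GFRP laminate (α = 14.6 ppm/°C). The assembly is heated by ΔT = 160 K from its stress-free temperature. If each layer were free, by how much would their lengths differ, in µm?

Δα = |18.8 − 14.6|×10⁻⁶/K = 4.20×10⁻⁶/K.
ΔL_mismatch = Δα·L·ΔT = 4.20×10⁻⁶ × 496.0 mm × 160.0 K = 333 µm.

333 µm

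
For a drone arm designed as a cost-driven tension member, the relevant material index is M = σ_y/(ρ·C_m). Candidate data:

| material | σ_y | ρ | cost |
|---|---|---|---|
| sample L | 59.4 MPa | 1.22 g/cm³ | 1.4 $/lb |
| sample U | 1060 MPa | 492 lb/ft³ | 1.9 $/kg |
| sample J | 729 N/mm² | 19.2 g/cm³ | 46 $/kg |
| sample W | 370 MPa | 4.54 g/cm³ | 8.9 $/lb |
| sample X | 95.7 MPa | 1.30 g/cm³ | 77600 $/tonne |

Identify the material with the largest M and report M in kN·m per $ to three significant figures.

Normalizing units and computing the index:
  sample L: σ_y = 59.40 MPa, ρ = 1220 kg/m³, cost = 3.086 $/kg
  sample U: σ_y = 1060 MPa, ρ = 7881 kg/m³, cost = 1.900 $/kg
  sample J: σ_y = 729.0 MPa, ρ = 19200 kg/m³, cost = 46.00 $/kg
  sample W: σ_y = 370.0 MPa, ρ = 4540 kg/m³, cost = 19.62 $/kg
  sample X: σ_y = 95.70 MPa, ρ = 1300 kg/m³, cost = 77.60 $/kg
  sample U: M = 70.8 kN·m per $
  sample L: M = 15.8 kN·m per $
  sample W: M = 4.15 kN·m per $
  sample X: M = 0.949 kN·m per $
  sample J: M = 0.825 kN·m per $
Sample U has the largest M.

sample U, M = 70.8 kN·m per $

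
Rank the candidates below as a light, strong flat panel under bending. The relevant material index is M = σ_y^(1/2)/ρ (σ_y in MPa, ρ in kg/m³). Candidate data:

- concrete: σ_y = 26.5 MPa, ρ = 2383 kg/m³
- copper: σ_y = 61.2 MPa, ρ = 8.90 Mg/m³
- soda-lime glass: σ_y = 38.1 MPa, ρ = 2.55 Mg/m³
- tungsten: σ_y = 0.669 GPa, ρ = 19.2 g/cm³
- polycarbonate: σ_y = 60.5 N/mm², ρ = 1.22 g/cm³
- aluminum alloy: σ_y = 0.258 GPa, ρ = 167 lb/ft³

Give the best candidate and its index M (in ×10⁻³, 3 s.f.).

After converting to SI:
  concrete: σ_y = 26.50 MPa, ρ = 2383 kg/m³
  copper: σ_y = 61.20 MPa, ρ = 8900 kg/m³
  soda-lime glass: σ_y = 38.10 MPa, ρ = 2550 kg/m³
  tungsten: σ_y = 669.0 MPa, ρ = 19200 kg/m³
  polycarbonate: σ_y = 60.50 MPa, ρ = 1220 kg/m³
  aluminum alloy: σ_y = 258.0 MPa, ρ = 2675 kg/m³
  polycarbonate: M = 6.38×10⁻³
  aluminum alloy: M = 6.00×10⁻³
  soda-lime glass: M = 2.42×10⁻³
  concrete: M = 2.16×10⁻³
  tungsten: M = 1.35×10⁻³
  copper: M = 0.879×10⁻³
Polycarbonate ranks first.

polycarbonate, M = 6.38×10⁻³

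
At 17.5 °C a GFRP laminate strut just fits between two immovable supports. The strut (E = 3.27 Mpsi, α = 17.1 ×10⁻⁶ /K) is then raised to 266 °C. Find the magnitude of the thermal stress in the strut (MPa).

95.8 MPa

E = 3.27 Mpsi = 22.55 GPa.
ΔT = 248.5 K. Constrained thermal stress σ = E·α·ΔT = 22.55×10³ MPa × 17.1×10⁻⁶ × 248.5 = 95.8 MPa (compressive).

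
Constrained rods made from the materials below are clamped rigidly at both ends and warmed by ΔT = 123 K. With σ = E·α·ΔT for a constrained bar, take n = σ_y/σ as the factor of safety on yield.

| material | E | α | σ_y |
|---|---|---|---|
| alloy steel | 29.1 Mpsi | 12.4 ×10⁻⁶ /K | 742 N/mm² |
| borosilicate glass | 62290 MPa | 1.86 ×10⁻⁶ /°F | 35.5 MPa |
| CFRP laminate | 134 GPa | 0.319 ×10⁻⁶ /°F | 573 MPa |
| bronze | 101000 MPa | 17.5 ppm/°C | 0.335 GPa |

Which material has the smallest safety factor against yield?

borosilicate glass

With everything in SI (GPa, ×10⁻⁶/K, MPa):
  alloy steel: E = 200.6, α = 12.4, σ_y = 742.0 → σ = 306 MPa, n = 2.42
  borosilicate glass: E = 62.29, α = 3.35, σ_y = 35.50 → σ = 25.7 MPa, n = 1.38
  CFRP laminate: E = 134.0, α = 0.574, σ_y = 573.0 → σ = 9.46 MPa, n = 60.5
  bronze: E = 101.0, α = 17.5, σ_y = 335.0 → σ = 217 MPa, n = 1.54
The minimum is borosilicate glass at n = 1.38.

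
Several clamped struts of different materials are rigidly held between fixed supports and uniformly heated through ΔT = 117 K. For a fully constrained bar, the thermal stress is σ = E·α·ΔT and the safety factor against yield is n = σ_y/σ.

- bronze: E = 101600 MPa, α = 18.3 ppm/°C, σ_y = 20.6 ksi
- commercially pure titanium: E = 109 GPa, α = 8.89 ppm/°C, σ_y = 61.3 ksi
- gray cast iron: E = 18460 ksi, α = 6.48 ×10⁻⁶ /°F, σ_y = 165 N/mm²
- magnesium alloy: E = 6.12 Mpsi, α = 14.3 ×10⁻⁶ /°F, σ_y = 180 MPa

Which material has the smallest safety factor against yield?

bronze

With everything in SI (GPa, ×10⁻⁶/K, MPa):
  bronze: E = 101.6, α = 18.3, σ_y = 142.0 → σ = 218 MPa, n = 0.653
  commercially pure titanium: E = 109.0, α = 8.89, σ_y = 422.6 → σ = 113 MPa, n = 3.73
  gray cast iron: E = 127.3, α = 11.7, σ_y = 165.0 → σ = 174 MPa, n = 0.950
  magnesium alloy: E = 42.20, α = 25.7, σ_y = 180.0 → σ = 127 MPa, n = 1.42
Smallest n: bronze with n = 0.653.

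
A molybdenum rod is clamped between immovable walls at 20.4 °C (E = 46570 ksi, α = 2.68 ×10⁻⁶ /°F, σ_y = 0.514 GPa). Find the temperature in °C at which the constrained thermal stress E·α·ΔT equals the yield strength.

352 °C

E = 46570 ksi = 321.1 GPa.
α = 2.68×10⁻⁶/°F × 9/5 = 4.82×10⁻⁶/K.
σ_y = 0.514 GPa = 514.0 MPa.
E·α·ΔT = 514.0 MPa ⇒ ΔT = 514.0 / (321.1×10³ × 4.82×10⁻⁶) = 331.8 K.
T = 20.4 + 331.8 = 352.2 °C.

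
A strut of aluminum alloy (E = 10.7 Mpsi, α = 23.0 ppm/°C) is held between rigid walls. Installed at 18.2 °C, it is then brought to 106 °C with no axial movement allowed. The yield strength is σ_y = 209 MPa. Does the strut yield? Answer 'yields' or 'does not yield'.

E = 10.7 Mpsi = 73.77 GPa.
ΔT = 87.80 K. Constrained thermal stress σ = E·α·ΔT = 73.77×10³ MPa × 23.0×10⁻⁶ × 87.80 = 149 MPa (compressive).
Compare to σ_y = 209 MPa: σ < σ_y, so it does not yield.

does not yield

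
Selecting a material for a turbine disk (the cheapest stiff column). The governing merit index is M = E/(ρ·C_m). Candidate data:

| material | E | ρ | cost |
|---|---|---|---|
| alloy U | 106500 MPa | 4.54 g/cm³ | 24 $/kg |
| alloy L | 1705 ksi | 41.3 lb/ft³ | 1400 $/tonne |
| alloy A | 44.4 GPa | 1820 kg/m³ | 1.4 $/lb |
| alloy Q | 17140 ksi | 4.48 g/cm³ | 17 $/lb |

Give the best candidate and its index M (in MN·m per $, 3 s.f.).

alloy L, M = 12.7 MN·m per $

Normalizing units and computing the index:
  alloy U: E = 106.5 GPa, ρ = 4540 kg/m³, cost = 24.00 $/kg
  alloy L: E = 11.76 GPa, ρ = 661.6 kg/m³, cost = 1.400 $/kg
  alloy A: E = 44.40 GPa, ρ = 1820 kg/m³, cost = 3.086 $/kg
  alloy Q: E = 118.2 GPa, ρ = 4480 kg/m³, cost = 37.48 $/kg
  alloy L: M = 12.7 MN·m per $
  alloy A: M = 7.90 MN·m per $
  alloy U: M = 0.977 MN·m per $
  alloy Q: M = 0.704 MN·m per $
The maximum is for alloy L.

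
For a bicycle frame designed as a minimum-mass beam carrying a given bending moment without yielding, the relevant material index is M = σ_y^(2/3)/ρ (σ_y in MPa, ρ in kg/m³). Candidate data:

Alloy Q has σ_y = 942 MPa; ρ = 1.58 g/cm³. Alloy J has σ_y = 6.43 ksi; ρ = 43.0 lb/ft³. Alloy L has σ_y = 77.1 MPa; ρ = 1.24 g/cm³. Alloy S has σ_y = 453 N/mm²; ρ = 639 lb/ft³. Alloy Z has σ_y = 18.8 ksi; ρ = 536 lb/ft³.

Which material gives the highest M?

alloy Q

Normalizing units and computing the index:
  alloy Q: σ_y = 942.0 MPa, ρ = 1580 kg/m³
  alloy J: σ_y = 44.33 MPa, ρ = 688.8 kg/m³
  alloy L: σ_y = 77.10 MPa, ρ = 1240 kg/m³
  alloy S: σ_y = 453.0 MPa, ρ = 10240 kg/m³
  alloy Z: σ_y = 129.6 MPa, ρ = 8586 kg/m³
  alloy Q: M = 60.8×10⁻³
  alloy J: M = 18.2×10⁻³
  alloy L: M = 14.6×10⁻³
  alloy S: M = 5.76×10⁻³
  alloy Z: M = 2.98×10⁻³
Alloy Q has the largest M.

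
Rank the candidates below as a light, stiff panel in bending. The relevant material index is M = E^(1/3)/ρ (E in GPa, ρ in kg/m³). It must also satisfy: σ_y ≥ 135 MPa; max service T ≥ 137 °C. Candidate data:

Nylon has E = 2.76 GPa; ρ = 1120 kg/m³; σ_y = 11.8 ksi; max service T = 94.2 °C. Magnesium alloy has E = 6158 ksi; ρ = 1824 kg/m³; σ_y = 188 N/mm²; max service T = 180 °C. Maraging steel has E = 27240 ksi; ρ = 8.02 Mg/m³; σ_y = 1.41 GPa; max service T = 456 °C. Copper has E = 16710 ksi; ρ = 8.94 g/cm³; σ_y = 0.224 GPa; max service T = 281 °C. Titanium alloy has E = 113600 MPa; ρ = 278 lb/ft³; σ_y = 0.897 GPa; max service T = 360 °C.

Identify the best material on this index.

magnesium alloy

Screen on constraints: σ_y ≥ 135 MPa; max service T ≥ 137 °C. Survivors: magnesium alloy, maraging steel, copper, titanium alloy.
Convert each candidate to consistent units, then evaluate M:
  magnesium alloy: E = 42.46 GPa, ρ = 1824 kg/m³
  maraging steel: E = 187.8 GPa, ρ = 8020 kg/m³
  copper: E = 115.2 GPa, ρ = 8940 kg/m³
  titanium alloy: E = 113.6 GPa, ρ = 4453 kg/m³
  magnesium alloy: M = 1.91×10⁻³
  titanium alloy: M = 1.09×10⁻³
  maraging steel: M = 0.714×10⁻³
  copper: M = 0.544×10⁻³
Magnesium alloy has the largest M.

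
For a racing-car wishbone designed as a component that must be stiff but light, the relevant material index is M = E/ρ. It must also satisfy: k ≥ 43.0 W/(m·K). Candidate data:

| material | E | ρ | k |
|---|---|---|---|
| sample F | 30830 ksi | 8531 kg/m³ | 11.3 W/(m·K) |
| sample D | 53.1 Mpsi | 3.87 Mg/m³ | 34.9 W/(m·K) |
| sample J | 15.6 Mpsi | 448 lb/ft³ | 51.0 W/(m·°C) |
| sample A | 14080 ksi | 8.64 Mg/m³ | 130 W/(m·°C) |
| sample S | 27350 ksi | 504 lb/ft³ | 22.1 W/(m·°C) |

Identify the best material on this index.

sample J

Screen on constraints: k ≥ 43.0 W/(m·K). Survivors: sample J, sample A.
Normalizing units and computing the index:
  sample J: E = 107.6 GPa, ρ = 7176 kg/m³
  sample A: E = 97.08 GPa, ρ = 8640 kg/m³
  sample J: M = 15.0 MN·m/kg
  sample A: M = 11.2 MN·m/kg
Sample J ranks first.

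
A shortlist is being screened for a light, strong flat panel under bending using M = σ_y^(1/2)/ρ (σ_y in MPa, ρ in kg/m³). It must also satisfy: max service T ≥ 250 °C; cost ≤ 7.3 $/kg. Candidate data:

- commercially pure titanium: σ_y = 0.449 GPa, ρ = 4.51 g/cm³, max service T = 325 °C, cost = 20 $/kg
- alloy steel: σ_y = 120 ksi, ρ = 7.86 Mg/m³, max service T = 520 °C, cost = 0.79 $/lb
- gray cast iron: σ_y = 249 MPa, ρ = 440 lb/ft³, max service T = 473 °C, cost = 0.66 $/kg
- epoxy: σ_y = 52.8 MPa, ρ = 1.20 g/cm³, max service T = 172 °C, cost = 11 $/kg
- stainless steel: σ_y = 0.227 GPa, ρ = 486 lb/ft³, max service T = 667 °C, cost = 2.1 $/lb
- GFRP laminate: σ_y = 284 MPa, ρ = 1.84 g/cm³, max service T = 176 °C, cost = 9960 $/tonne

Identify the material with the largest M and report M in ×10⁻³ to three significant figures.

Screen on constraints: max service T ≥ 250 °C; cost ≤ 7.3 $/kg. Survivors: alloy steel, gray cast iron, stainless steel.
After converting to SI:
  alloy steel: σ_y = 827.4 MPa, ρ = 7860 kg/m³
  gray cast iron: σ_y = 249.0 MPa, ρ = 7048 kg/m³
  stainless steel: σ_y = 227.0 MPa, ρ = 7785 kg/m³
  alloy steel: M = 3.66×10⁻³
  gray cast iron: M = 2.24×10⁻³
  stainless steel: M = 1.94×10⁻³
Alloy steel has the largest M.

alloy steel, M = 3.66×10⁻³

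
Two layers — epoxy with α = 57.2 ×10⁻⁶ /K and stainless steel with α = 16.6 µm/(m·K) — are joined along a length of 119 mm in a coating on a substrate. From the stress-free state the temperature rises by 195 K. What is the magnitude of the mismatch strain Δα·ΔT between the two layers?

Δα = |57.2 − 16.6|×10⁻⁶/K = 40.6×10⁻⁶/K.
Mismatch strain = Δα·ΔT = 40.6×10⁻⁶ × 195.0 = 7.92×10⁻³.

7.92×10⁻³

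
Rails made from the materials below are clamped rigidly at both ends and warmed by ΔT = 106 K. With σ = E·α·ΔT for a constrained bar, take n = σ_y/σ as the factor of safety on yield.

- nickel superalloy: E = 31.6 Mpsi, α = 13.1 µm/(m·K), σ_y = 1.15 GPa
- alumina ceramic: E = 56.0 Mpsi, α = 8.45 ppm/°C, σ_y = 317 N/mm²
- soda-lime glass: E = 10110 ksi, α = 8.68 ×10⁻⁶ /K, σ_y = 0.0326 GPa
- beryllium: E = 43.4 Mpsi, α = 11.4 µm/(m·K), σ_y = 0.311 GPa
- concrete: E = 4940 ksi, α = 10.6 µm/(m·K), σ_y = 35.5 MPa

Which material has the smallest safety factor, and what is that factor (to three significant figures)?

soda-lime glass, n = 0.508

Converting E to GPa, α to ×10⁻⁶/K, σ_y to MPa, then σ and n for each:
  nickel superalloy: E = 217.9, α = 13.1, σ_y = 1150 → σ = 303 MPa, n = 3.80
  alumina ceramic: E = 386.1, α = 8.45, σ_y = 317.0 → σ = 346 MPa, n = 0.917
  soda-lime glass: E = 69.71, α = 8.68, σ_y = 32.60 → σ = 64.1 MPa, n = 0.508
  beryllium: E = 299.2, α = 11.4, σ_y = 311.0 → σ = 362 MPa, n = 0.860
  concrete: E = 34.06, α = 10.6, σ_y = 35.50 → σ = 38.3 MPa, n = 0.928
Smallest n: soda-lime glass with n = 0.508.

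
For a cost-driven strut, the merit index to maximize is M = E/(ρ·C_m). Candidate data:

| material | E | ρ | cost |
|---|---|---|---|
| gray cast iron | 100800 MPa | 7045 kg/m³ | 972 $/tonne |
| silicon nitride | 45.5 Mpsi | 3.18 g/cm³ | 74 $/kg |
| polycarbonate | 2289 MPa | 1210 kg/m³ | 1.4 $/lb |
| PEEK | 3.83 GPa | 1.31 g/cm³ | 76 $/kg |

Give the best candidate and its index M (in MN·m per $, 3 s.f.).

Convert each candidate to consistent units, then evaluate M:
  gray cast iron: E = 100.8 GPa, ρ = 7045 kg/m³, cost = 0.9720 $/kg
  silicon nitride: E = 313.7 GPa, ρ = 3180 kg/m³, cost = 74.00 $/kg
  polycarbonate: E = 2.289 GPa, ρ = 1210 kg/m³, cost = 3.086 $/kg
  PEEK: E = 3.830 GPa, ρ = 1310 kg/m³, cost = 76.00 $/kg
  gray cast iron: M = 14.7 MN·m per $
  silicon nitride: M = 1.33 MN·m per $
  polycarbonate: M = 0.613 MN·m per $
  PEEK: M = 0.0385 MN·m per $
Highest index: gray cast iron.

gray cast iron, M = 14.7 MN·m per $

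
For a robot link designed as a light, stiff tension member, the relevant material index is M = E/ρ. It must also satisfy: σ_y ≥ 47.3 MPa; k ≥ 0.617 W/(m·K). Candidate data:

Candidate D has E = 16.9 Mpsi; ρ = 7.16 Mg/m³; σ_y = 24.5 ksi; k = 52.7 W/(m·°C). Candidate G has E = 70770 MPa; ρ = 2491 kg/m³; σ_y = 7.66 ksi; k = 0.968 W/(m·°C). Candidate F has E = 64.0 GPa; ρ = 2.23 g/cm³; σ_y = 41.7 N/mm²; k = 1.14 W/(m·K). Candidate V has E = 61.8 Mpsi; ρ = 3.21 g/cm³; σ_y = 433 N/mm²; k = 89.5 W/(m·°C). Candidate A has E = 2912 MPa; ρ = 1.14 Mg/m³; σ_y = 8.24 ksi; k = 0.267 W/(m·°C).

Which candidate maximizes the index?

candidate V

Screen on constraints: σ_y ≥ 47.3 MPa; k ≥ 0.617 W/(m·K). Survivors: candidate D, candidate G, candidate V.
Putting every candidate on a common basis:
  candidate D: E = 116.5 GPa, ρ = 7160 kg/m³
  candidate G: E = 70.77 GPa, ρ = 2491 kg/m³
  candidate V: E = 426.1 GPa, ρ = 3210 kg/m³
  candidate V: M = 133 MN·m/kg
  candidate G: M = 28.4 MN·m/kg
  candidate D: M = 16.3 MN·m/kg
Highest index: candidate V.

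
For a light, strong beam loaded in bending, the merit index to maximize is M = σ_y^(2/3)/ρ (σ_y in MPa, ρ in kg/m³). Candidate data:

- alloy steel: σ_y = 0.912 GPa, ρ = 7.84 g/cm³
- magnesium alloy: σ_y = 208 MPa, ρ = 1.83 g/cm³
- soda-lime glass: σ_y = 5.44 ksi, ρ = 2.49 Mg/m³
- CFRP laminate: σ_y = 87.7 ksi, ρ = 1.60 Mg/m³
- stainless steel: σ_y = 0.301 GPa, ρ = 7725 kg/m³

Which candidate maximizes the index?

In SI units:
  alloy steel: σ_y = 912.0 MPa, ρ = 7840 kg/m³
  magnesium alloy: σ_y = 208.0 MPa, ρ = 1830 kg/m³
  soda-lime glass: σ_y = 37.51 MPa, ρ = 2490 kg/m³
  CFRP laminate: σ_y = 604.7 MPa, ρ = 1600 kg/m³
  stainless steel: σ_y = 301.0 MPa, ρ = 7725 kg/m³
  CFRP laminate: M = 44.7×10⁻³
  magnesium alloy: M = 19.2×10⁻³
  alloy steel: M = 12.0×10⁻³
  stainless steel: M = 5.81×10⁻³
  soda-lime glass: M = 4.50×10⁻³
The maximum is for CFRP laminate.

CFRP laminate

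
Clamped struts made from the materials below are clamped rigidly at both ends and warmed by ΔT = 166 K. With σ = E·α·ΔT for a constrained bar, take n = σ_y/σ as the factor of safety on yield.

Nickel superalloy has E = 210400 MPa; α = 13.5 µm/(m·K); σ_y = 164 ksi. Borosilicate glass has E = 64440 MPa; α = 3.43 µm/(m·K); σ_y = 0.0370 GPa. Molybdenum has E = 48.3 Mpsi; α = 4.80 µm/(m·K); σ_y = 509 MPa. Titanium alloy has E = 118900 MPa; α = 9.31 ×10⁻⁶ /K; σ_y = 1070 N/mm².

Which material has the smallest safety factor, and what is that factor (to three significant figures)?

borosilicate glass, n = 1.01

Per material, after unit conversion:
  nickel superalloy: E = 210.4, α = 13.5, σ_y = 1131 → σ = 472 MPa, n = 2.40
  borosilicate glass: E = 64.44, α = 3.43, σ_y = 37.00 → σ = 36.7 MPa, n = 1.01
  molybdenum: E = 333.0, α = 4.80, σ_y = 509.0 → σ = 265 MPa, n = 1.92
  titanium alloy: E = 118.9, α = 9.31, σ_y = 1070 → σ = 184 MPa, n = 5.82
The minimum is borosilicate glass at n = 1.01.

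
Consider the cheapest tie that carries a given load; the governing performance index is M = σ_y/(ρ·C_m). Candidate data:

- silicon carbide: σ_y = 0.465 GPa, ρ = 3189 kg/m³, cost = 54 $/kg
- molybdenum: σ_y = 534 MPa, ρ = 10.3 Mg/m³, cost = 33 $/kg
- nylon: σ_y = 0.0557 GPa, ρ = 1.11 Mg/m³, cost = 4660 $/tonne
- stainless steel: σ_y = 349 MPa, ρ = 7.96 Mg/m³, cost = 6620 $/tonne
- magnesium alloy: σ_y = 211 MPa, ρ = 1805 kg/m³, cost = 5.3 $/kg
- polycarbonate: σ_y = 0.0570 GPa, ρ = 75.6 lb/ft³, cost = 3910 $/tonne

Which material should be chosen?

magnesium alloy

In SI units:
  silicon carbide: σ_y = 465.0 MPa, ρ = 3189 kg/m³, cost = 54.00 $/kg
  molybdenum: σ_y = 534.0 MPa, ρ = 10300 kg/m³, cost = 33.00 $/kg
  nylon: σ_y = 55.70 MPa, ρ = 1110 kg/m³, cost = 4.660 $/kg
  stainless steel: σ_y = 349.0 MPa, ρ = 7960 kg/m³, cost = 6.620 $/kg
  magnesium alloy: σ_y = 211.0 MPa, ρ = 1805 kg/m³, cost = 5.300 $/kg
  polycarbonate: σ_y = 57.00 MPa, ρ = 1211 kg/m³, cost = 3.910 $/kg
  magnesium alloy: M = 22.1 kN·m per $
  polycarbonate: M = 12.0 kN·m per $
  nylon: M = 10.8 kN·m per $
  stainless steel: M = 6.62 kN·m per $
  silicon carbide: M = 2.70 kN·m per $
  molybdenum: M = 1.57 kN·m per $
Highest index: magnesium alloy.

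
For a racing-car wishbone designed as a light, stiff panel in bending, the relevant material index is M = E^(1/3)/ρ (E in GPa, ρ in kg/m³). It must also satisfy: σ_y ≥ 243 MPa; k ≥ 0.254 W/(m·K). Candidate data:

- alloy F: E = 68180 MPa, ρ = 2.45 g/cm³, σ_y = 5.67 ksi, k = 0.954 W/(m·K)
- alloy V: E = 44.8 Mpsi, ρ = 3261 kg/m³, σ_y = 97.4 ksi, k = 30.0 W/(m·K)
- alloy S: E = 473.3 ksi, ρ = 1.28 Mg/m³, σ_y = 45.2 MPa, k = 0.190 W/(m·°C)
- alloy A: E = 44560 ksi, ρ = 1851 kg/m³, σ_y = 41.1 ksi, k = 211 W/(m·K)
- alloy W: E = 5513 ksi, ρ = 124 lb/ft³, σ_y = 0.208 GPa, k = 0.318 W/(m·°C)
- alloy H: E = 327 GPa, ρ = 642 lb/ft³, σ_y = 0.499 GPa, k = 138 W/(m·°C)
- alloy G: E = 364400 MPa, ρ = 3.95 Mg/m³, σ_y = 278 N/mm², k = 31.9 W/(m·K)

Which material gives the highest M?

alloy A

Screen on constraints: σ_y ≥ 243 MPa; k ≥ 0.254 W/(m·K). Survivors: alloy V, alloy A, alloy H, alloy G.
Convert each candidate to consistent units, then evaluate M:
  alloy V: E = 308.9 GPa, ρ = 3261 kg/m³
  alloy A: E = 307.2 GPa, ρ = 1851 kg/m³
  alloy H: E = 327.0 GPa, ρ = 10280 kg/m³
  alloy G: E = 364.4 GPa, ρ = 3950 kg/m³
  alloy A: M = 3.65×10⁻³
  alloy V: M = 2.07×10⁻³
  alloy G: M = 1.81×10⁻³
  alloy H: M = 0.670×10⁻³
Alloy A has the largest M.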